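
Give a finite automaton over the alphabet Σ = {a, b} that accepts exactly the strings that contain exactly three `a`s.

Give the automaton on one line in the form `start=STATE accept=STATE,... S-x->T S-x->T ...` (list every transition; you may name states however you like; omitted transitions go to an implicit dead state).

start=q0 accept=q3 q0-a->q1 q0-b->q0 q1-a->q2 q1-b->q1 q2-a->q3 q2-b->q2 q3-a->q4 q3-b->q3 q4-a->q4 q4-b->q4

Only the number of `a`s matters, and only up to 4. Make a chain q0 → q1 → q2 → q3 → q4 advanced by each `a` (with q4 absorbing); every other symbol self-loops. The accepting set is {q3}.
A 5-state machine:
        a   b  
>  q0   q1  q0 
   q1   q2  q1 
   q2   q3  q2 
 * q3   q4  q3 
   q4   q4  q4 
(> = start, * = accepting)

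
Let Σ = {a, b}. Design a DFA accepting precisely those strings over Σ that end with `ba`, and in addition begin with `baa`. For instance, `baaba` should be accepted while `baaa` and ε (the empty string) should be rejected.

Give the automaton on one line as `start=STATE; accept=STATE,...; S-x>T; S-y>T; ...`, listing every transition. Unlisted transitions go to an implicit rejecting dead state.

Handle the two conditions separately and then intersect. One (3 states) tracks how much of the suffix `ba` has currently been matched; the other (5 states) tracks whether the input so far still matches the prefix `baa`. Each combined state is a pair, one component from each; accept when both components accept.
9 states suffice.
        a   b  
>  s0   s1  s2 
   s1   s1  s3 
   s2   s4  s3 
   s3   s5  s3 
   s4   s6  s3 
   s5   s1  s3 
   s6   s6  s7 
   s7   s8  s7 
 * s8   s6  s7 
(> = start, * = accepting)

start=s0; accept=s8; s0-a>s1; s0-b>s2; s1-a>s1; s1-b>s3; s2-a>s4; s2-b>s3; s3-a>s5; s3-b>s3; s4-a>s6; s4-b>s3; s5-a>s1; s5-b>s3; s6-a>s6; s6-b>s7; s7-a>s8; s7-b>s7; s8-a>s6; s8-b>s7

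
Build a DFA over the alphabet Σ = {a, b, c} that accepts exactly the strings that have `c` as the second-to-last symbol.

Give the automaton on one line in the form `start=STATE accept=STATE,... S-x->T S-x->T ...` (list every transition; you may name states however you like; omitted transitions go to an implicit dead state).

Because acceptance depends on a position counted from the end, the machine has to buffer the most recent 2 symbols. Make each state the string of the last up-to-2 symbols read; on input `x` shift the window left and append `x`. Accept when the buffered window has length 2 and begins with `c`.
A 13-state machine:
          a    b    c  
>  q0     q1   q2   q3 
   q1     q4   q5   q6 
   q2     q7   q8   q9 
   q3    q10  q11  q12 
   q4     q4   q5   q6 
   q5     q7   q8   q9 
   q6    q10  q11  q12 
   q7     q4   q5   q6 
   q8     q7   q8   q9 
   q9    q10  q11  q12 
 * q10    q4   q5   q6 
 * q11    q7   q8   q9 
 * q12   q10  q11  q12 
(> = start, * = accepting)

start=q0 accept=q10,q11,q12 q0-a->q1 q0-b->q2 q0-c->q3 q1-a->q4 q1-b->q5 q1-c->q6 q2-a->q7 q2-b->q8 q2-c->q9 q3-a->q10 q3-b->q11 q3-c->q12 q4-a->q4 q4-b->q5 q4-c->q6 q5-a->q7 q5-b->q8 q5-c->q9 q6-a->q10 q6-b->q11 q6-c->q12 q7-a->q4 q7-b->q5 q7-c->q6 q8-a->q7 q8-b->q8 q8-c->q9 q9-a->q10 q9-b->q11 q9-c->q12 q10-a->q4 q10-b->q5 q10-c->q6 q11-a->q7 q11-b->q8 q11-c->q9 q12-a->q10 q12-b->q11 q12-c->q12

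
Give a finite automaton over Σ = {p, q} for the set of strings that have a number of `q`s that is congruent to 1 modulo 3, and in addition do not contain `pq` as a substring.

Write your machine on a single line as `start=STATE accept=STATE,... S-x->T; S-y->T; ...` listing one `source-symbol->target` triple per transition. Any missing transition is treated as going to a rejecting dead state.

Build one automaton per condition and run them in lockstep. One (3 states) tracks the count of `q`s modulo 3; the other (3 states) tracks partial matches of the forbidden pattern `pq`. Each combined state is a pair, one component from each; accept when both components accept. Minimizing collapses redundant product states.
A 5-state machine:
        p   q  
>  S0   S1  S2 
   S1   S1  S1 
 * S2   S3  S4 
 * S3   S3  S1 
   S4   S1  S0 
(> = start, * = accepting)

start=S0; accept=S2,S3; S0-p->S1; S0-q->S2; S1-p->S1; S1-q->S1; S2-p->S3; S2-q->S4; S3-p->S3; S3-q->S1; S4-p->S1; S4-q->S0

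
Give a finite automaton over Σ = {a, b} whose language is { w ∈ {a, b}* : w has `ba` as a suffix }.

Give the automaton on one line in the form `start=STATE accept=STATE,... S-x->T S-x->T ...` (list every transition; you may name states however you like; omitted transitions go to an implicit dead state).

Let each state record the length of the longest suffix of the input read so far that is also a prefix of `ba`. S1 means the last symbol is `b`; S2 means the last 2 symbols are `ba`. Accept only at S2, where the string currently ends in `ba`.
3 states suffice.
        a   b  
>  S0   S0  S1 
   S1   S2  S1 
 * S2   S0  S1 
(> = start, * = accepting)

start=S0 accept=S2 S0-a->S0 S0-b->S1 S1-a->S2 S1-b->S1 S2-a->S0 S2-b->S1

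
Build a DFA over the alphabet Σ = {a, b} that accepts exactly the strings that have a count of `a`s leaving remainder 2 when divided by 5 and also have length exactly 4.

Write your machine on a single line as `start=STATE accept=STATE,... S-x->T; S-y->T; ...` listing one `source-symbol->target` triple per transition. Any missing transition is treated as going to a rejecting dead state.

start=q0; accept=q9; q0-a->q1; q0-b->q2; q1-a->q3; q1-b->q4; q2-a->q4; q2-b->q5; q3-a->q6; q3-b->q7; q4-a->q7; q4-b->q8; q5-a->q8; q5-b->q6; q6-a->q6; q6-b->q6; q7-a->q6; q7-b->q9; q8-a->q9; q8-b->q6; q9-a->q6; q9-b->q6

Handle the two conditions separately and then intersect. The first has 5 states tracking the count of `a`s modulo 5; the second has 6 states tracking the input length, saturating at 5. A product state is a pair (one from each), accepting exactly when both do. Minimizing collapses redundant product states.
        a   b  
>  q0   q1  q2 
   q1   q3  q4 
   q2   q4  q5 
   q3   q6  q7 
   q4   q7  q8 
   q5   q8  q6 
   q6   q6  q6 
   q7   q6  q9 
   q8   q9  q6 
 * q9   q6  q6 
(> = start, * = accepting)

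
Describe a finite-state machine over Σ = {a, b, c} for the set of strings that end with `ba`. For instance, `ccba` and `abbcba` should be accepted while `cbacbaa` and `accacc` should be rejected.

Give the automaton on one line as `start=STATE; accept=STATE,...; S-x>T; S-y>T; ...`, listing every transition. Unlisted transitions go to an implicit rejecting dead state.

Remember how much of `ba` the current input suffix matches. State S0 means no match yet; S1 means the last symbol is `b`; S2 means the last 2 symbols are `ba`. Only S2 accepts. On a mismatch, fall back to the longest proper suffix that is still a prefix of `ba`.
With 3 states:
        a   b   c  
>  S0   S0  S1  S0 
   S1   S2  S1  S0 
 * S2   S0  S1  S0 
(> = start, * = accepting)

start=S0; accept=S2; S0-a>S0; S0-b>S1; S0-c>S0; S1-a>S2; S1-b>S1; S1-c>S0; S2-a>S0; S2-b>S1; S2-c>S0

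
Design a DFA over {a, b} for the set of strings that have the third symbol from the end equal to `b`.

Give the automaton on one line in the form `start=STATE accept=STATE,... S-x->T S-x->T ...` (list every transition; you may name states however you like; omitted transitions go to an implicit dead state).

start=S0 accept=S11,S12,S13,S14 S0-a->S1 S0-b->S2 S1-a->S3 S1-b->S4 S2-a->S5 S2-b->S6 S3-a->S7 S3-b->S8 S4-a->S9 S4-b->S10 S5-a->S11 S5-b->S12 S6-a->S13 S6-b->S14 S7-a->S7 S7-b->S8 S8-a->S9 S8-b->S10 S9-a->S11 S9-b->S12 S10-a->S13 S10-b->S14 S11-a->S7 S11-b->S8 S12-a->S9 S12-b->S10 S13-a->S11 S13-b->S12 S14-a->S13 S14-b->S14

Because acceptance depends on a position counted from the end, the machine has to buffer the most recent 3 symbols. Make each state the string of the last up-to-3 symbols read; on input `x` shift the window left and append `x`. Accept when the buffered window has length 3 and begins with `b`.
A 15-state machine:
          a    b  
>  S0     S1   S2 
   S1     S3   S4 
   S2     S5   S6 
   S3     S7   S8 
   S4     S9  S10 
   S5    S11  S12 
   S6    S13  S14 
   S7     S7   S8 
   S8     S9  S10 
   S9    S11  S12 
   S10   S13  S14 
 * S11    S7   S8 
 * S12    S9  S10 
 * S13   S11  S12 
 * S14   S13  S14 
(> = start, * = accepting)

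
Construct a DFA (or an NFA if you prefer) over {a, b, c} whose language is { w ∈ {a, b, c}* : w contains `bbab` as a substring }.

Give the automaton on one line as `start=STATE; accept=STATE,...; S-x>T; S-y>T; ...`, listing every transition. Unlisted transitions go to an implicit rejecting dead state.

States S0..S3 record the length of the longest prefix of `bbab` that matches the current input suffix. Reaching S4 means `bbab` has been seen, and we stay there forever. Accept from S4.
5 states suffice.
        a   b   c  
>  S0   S0  S1  S0 
   S1   S0  S2  S0 
   S2   S3  S2  S0 
   S3   S0  S4  S0 
 * S4   S4  S4  S4 
(> = start, * = accepting)

start=S0; accept=S4; S0-a>S0; S0-b>S1; S0-c>S0; S1-a>S0; S1-b>S2; S1-c>S0; S2-a>S3; S2-b>S2; S2-c>S0; S3-a>S0; S3-b>S4; S3-c>S0; S4-a>S4; S4-b>S4; S4-c>S4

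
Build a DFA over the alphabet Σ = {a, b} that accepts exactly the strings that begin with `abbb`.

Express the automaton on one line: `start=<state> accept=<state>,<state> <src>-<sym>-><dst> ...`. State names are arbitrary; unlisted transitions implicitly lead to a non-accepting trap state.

Check the first 4 symbols one by one: S0 through S3 record how many have matched `abbb` so far; any wrong symbol goes to the dead state S5. After all 4 match we enter the accepting sink S4.
6 states suffice.
        a   b  
>  S0   S1  S5 
   S1   S5  S2 
   S2   S5  S3 
   S3   S5  S4 
 * S4   S4  S4 
   S5   S5  S5 
(> = start, * = accepting)

start=S0 accept=S4 S0-a->S1 S0-b->S5 S1-a->S5 S1-b->S2 S2-a->S5 S2-b->S3 S3-a->S5 S3-b->S4 S4-a->S4 S4-b->S4 S5-a->S5 S5-b->S5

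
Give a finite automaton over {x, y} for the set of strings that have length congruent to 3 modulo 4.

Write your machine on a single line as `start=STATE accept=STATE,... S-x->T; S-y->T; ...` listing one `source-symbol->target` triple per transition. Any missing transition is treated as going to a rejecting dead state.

Only the length mod 4 matters, so use a 4-cycle: from any state, every input symbol moves to the next state, wrapping q3 back to q0. Mark q3 accepting.
        x   y  
>  q0   q1  q1 
   q1   q2  q2 
   q2   q3  q3 
 * q3   q0  q0 
(> = start, * = accepting)

start=q0; accept=q3; q0-x->q1; q0-y->q1; q1-x->q2; q1-y->q2; q2-x->q3; q2-y->q3; q3-x->q0; q3-y->q0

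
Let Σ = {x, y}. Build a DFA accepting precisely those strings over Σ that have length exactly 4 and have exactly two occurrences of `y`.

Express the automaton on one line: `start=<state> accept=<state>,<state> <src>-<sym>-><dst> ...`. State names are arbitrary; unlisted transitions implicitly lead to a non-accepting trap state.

start=S0 accept=S9 S0-x->S1 S0-y->S2 S1-x->S3 S1-y->S4 S2-x->S4 S2-y->S5 S3-x->S6 S3-y->S7 S4-x->S7 S4-y->S8 S5-x->S8 S5-y->S6 S6-x->S6 S6-y->S6 S7-x->S6 S7-y->S9 S8-x->S9 S8-y->S6 S9-x->S6 S9-y->S6

Build one automaton per condition and run them in lockstep. The first has 6 states tracking the input length, saturating at 5; the second has 4 states tracking the count of `y`s, saturating at 3. A product state is a pair (one from each), accepting exactly when both do. Minimizing collapses redundant product states.
        x   y  
>  S0   S1  S2 
   S1   S3  S4 
   S2   S4  S5 
   S3   S6  S7 
   S4   S7  S8 
   S5   S8  S6 
   S6   S6  S6 
   S7   S6  S9 
   S8   S9  S6 
 * S9   S6  S6 
(> = start, * = accepting)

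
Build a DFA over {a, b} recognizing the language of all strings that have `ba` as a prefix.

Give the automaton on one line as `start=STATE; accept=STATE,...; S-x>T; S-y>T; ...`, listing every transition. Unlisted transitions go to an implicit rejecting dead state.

Check the first 2 symbols one by one: q0 through q1 record how many have matched `ba` so far; any wrong symbol goes to the dead state q3. After all 2 match we enter the accepting sink q2.
4 states suffice.
        a   b  
>  q0   q3  q1 
   q1   q2  q3 
 * q2   q2  q2 
   q3   q3  q3 
(> = start, * = accepting)

start=q0; accept=q2; q0-a>q3; q0-b>q1; q1-a>q2; q1-b>q3; q2-a>q2; q2-b>q2; q3-a>q3; q3-b>q3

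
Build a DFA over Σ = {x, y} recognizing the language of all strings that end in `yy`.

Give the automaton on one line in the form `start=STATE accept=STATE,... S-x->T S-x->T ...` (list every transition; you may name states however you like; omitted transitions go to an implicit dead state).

Let each state record the length of the longest suffix of the input read so far that is also a prefix of `yy`. S1 means the last symbol is `y`; S2 means the last 2 symbols are `yy`. Accept only at S2, where the string currently ends in `yy`.
3 states suffice.
        x   y  
>  S0   S0  S1 
   S1   S0  S2 
 * S2   S0  S2 
(> = start, * = accepting)

start=S0 accept=S2 S0-x->S0 S0-y->S1 S1-x->S0 S1-y->S2 S2-x->S0 S2-y->S2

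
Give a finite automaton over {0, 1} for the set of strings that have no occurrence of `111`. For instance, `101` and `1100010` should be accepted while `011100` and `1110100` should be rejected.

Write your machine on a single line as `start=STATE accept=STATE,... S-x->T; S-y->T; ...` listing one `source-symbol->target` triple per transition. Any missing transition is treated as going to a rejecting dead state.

start=A; accept=A,B,C; A-0->A; A-1->B; B-0->A; B-1->C; C-0->A; C-1->D; D-0->D; D-1->D

Track partial matches of the forbidden pattern `111`. State D is a dead state reached once `111` has occurred; every other state accepts. A means no part of `111` is currently matched.
With 4 states:
       0  1 
>* A   A  B 
 * B   A  C 
 * C   A  D 
   D   D  D 
(> = start, * = accepting)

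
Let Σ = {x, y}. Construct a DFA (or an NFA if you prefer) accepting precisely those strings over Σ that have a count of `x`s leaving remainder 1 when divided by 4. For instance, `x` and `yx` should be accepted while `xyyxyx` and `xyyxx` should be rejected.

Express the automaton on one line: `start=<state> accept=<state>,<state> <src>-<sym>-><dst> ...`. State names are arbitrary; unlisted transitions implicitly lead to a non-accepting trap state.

start=q0 accept=q1 q0-x->q1 q0-y->q0 q1-x->q2 q1-y->q1 q2-x->q3 q2-y->q2 q3-x->q0 q3-y->q3

Keep the running count of `x`s modulo 4: each `x` advances along the cycle q0 → q1 → q2 → q3 → q0 while other symbols loop. Accept at q1.
        x   y  
>  q0   q1  q0 
 * q1   q2  q1 
   q2   q3  q2 
   q3   q0  q3 
(> = start, * = accepting)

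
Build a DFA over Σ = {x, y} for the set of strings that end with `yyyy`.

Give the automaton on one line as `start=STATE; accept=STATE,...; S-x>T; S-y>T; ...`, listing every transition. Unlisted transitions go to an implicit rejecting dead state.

start=S0; accept=S4; S0-x>S0; S0-y>S1; S1-x>S0; S1-y>S2; S2-x>S0; S2-y>S3; S3-x>S0; S3-y>S4; S4-x>S0; S4-y>S4

Let each state record the length of the longest suffix of the input read so far that is also a prefix of `yyyy`. S1 means the last symbol is `y`; S2 means the last 2 symbols are `yy`; S3 means the last 3 symbols are `yyy`; S4 means the last 4 symbols are `yyyy`. Accept only at S4, where the string currently ends in `yyyy`.
With 5 states:
        x   y  
>  S0   S0  S1 
   S1   S0  S2 
   S2   S0  S3 
   S3   S0  S4 
 * S4   S0  S4 
(> = start, * = accepting)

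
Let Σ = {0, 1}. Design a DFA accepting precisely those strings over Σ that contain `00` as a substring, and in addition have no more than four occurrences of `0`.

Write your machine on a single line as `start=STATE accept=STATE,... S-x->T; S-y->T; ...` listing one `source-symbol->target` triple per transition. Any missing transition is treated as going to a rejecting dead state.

start=A; accept=C,E,G; A-0->B; A-1->A; B-0->C; B-1->D; C-0->E; C-1->C; D-0->F; D-1->D; E-0->G; E-1->E; F-0->E; F-1->H; G-0->I; G-1->G; H-0->J; H-1->H; I-0->I; I-1->I; J-0->G; J-1->K; K-0->L; K-1->K; L-0->I; L-1->M; M-0->N; M-1->M; N-0->I; N-1->O; O-0->N; O-1->O

Handle the two conditions separately and then intersect. The first has 3 states tracking whether and how much of `00` has been seen; the second has 6 states tracking the count of `0`s, saturating at 5. A product state is a pair (one from each), accepting exactly when both do.
With 15 states:
       0  1 
>  A   B  A 
   B   C  D 
 * C   E  C 
   D   F  D 
 * E   G  E 
   F   E  H 
 * G   I  G 
   H   J  H 
   I   I  I 
   J   G  K 
   K   L  K 
   L   I  M 
   M   N  M 
   N   I  O 
   O   N  O 
(> = start, * = accepting)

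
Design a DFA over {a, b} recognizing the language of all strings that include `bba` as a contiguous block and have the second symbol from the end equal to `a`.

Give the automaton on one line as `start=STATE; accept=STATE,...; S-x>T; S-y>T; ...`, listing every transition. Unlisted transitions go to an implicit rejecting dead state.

Run two small machines in parallel and take their product. The first has 4 states tracking whether and how much of `bba` has been seen; the second has 7 states tracking the last 2 symbols read. A product state is a pair (one from each), accepting exactly when both do.
          a    b  
>  q0     q1   q2 
   q1     q3   q4 
   q2     q5   q6 
   q3     q3   q4 
   q4     q5   q6 
   q5     q3   q4 
   q6     q7   q6 
   q7     q8   q9 
 * q8     q8   q9 
 * q9     q7  q10 
   q10    q7  q10 
(> = start, * = accepting)

start=q0; accept=q8,q9; q0-a>q1; q0-b>q2; q1-a>q3; q1-b>q4; q2-a>q5; q2-b>q6; q3-a>q3; q3-b>q4; q4-a>q5; q4-b>q6; q5-a>q3; q5-b>q4; q6-a>q7; q6-b>q6; q7-a>q8; q7-b>q9; q8-a>q8; q8-b>q9; q9-a>q7; q9-b>q10; q10-a>q7; q10-b>q10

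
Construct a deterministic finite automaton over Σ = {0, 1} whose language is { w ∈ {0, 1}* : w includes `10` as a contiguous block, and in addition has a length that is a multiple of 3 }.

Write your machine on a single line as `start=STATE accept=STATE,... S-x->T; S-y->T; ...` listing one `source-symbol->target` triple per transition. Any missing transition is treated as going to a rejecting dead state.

start=A; accept=H; A-0->B; A-1->C; B-0->D; B-1->E; C-0->F; C-1->E; D-0->A; D-1->G; E-0->H; E-1->G; F-0->H; F-1->H; G-0->I; G-1->C; H-0->I; H-1->I; I-0->F; I-1->F

Handle the two conditions separately and then intersect. The first has 3 states tracking whether and how much of `10` has been seen; the second has 3 states tracking the input length modulo 3. A product state is a pair (one from each), accepting exactly when both do.
With 9 states:
       0  1 
>  A   B  C 
   B   D  E 
   C   F  E 
   D   A  G 
   E   H  G 
   F   H  H 
   G   I  C 
 * H   I  I 
   I   F  F 
(> = start, * = accepting)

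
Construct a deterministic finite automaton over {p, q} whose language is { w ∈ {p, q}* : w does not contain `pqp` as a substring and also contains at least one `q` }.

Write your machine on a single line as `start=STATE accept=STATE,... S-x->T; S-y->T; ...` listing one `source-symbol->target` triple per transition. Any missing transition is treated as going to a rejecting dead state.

Build one automaton per condition and run them in lockstep. One (4 states) tracks partial matches of the forbidden pattern `pqp`; the other (3 states) tracks the count of `q`s, saturating at 2. Each combined state is a pair, one component from each; accept when both components accept. Equivalent product states are then merged.
With 6 states:
        p   q  
>  S0   S1  S2 
   S1   S1  S3 
 * S2   S4  S2 
 * S3   S5  S2 
 * S4   S4  S3 
   S5   S5  S5 
(> = start, * = accepting)

start=S0; accept=S2,S3,S4; S0-p->S1; S0-q->S2; S1-p->S1; S1-q->S3; S2-p->S4; S2-q->S2; S3-p->S5; S3-q->S2; S4-p->S4; S4-q->S3; S5-p->S5; S5-q->S5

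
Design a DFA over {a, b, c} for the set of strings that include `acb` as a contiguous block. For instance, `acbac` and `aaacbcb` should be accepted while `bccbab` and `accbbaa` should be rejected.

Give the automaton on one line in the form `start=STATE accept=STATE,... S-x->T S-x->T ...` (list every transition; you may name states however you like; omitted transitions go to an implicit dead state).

Track how much of `acb` has been matched so far: state s0 is no progress, s3 is the absorbing accept state reached once `acb` has occurred. Intermediate states record partial matches; on a mismatch, fall back to the longest reusable overlap.
4 states suffice.
        a   b   c  
>  s0   s1  s0  s0 
   s1   s1  s0  s2 
   s2   s1  s3  s0 
 * s3   s3  s3  s3 
(> = start, * = accepting)

start=s0 accept=s3 s0-a->s1 s0-b->s0 s0-c->s0 s1-a->s1 s1-b->s0 s1-c->s2 s2-a->s1 s2-b->s3 s2-c->s0 s3-a->s3 s3-b->s3 s3-c->s3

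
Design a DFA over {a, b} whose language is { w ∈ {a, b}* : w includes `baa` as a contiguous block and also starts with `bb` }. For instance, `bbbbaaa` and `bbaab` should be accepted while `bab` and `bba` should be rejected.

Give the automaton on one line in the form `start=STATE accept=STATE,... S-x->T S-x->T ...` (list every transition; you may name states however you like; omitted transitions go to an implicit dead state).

start=S0 accept=S8 S0-a->S1 S0-b->S2 S1-a->S1 S1-b->S3 S2-a->S4 S2-b->S5 S3-a->S4 S3-b->S3 S4-a->S6 S4-b->S3 S5-a->S7 S5-b->S5 S6-a->S6 S6-b->S6 S7-a->S8 S7-b->S5 S8-a->S8 S8-b->S8

Handle the two conditions separately and then intersect. The first has 4 states tracking whether and how much of `baa` has been seen; the second has 4 states tracking whether the input so far still matches the prefix `bb`. A product state is a pair (one from each), accepting exactly when both do.
9 states suffice.
        a   b  
>  S0   S1  S2 
   S1   S1  S3 
   S2   S4  S5 
   S3   S4  S3 
   S4   S6  S3 
   S5   S7  S5 
   S6   S6  S6 
   S7   S8  S5 
 * S8   S8  S8 
(> = start, * = accepting)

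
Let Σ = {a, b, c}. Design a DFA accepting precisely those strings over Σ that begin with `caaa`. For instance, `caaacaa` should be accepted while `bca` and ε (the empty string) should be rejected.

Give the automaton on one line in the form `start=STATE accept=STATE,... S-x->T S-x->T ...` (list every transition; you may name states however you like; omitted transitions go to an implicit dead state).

start=s0 accept=s4 s0-a->s5 s0-b->s5 s0-c->s1 s1-a->s2 s1-b->s5 s1-c->s5 s2-a->s3 s2-b->s5 s2-c->s5 s3-a->s4 s3-b->s5 s3-c->s5 s4-a->s4 s4-b->s4 s4-c->s4 s5-a->s5 s5-b->s5 s5-c->s5

Walk along `caaa` while the input agrees: from s0 take `c` to s1, and so on. Any deviation drops to the rejecting sink s5. Once s4 is reached the prefix is confirmed and every continuation is accepted.
6 states suffice.
        a   b   c  
>  s0   s5  s5  s1 
   s1   s2  s5  s5 
   s2   s3  s5  s5 
   s3   s4  s5  s5 
 * s4   s4  s4  s4 
   s5   s5  s5  s5 
(> = start, * = accepting)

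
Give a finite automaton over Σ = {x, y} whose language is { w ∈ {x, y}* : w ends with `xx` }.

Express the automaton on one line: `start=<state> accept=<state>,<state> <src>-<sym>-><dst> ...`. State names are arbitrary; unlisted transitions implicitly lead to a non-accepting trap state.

start=q0 accept=q2 q0-x->q1 q0-y->q0 q1-x->q2 q1-y->q0 q2-x->q2 q2-y->q0

Let each state record the length of the longest suffix of the input read so far that is also a prefix of `xx`. q1 means the last symbol is `x`; q2 means the last 2 symbols are `xx`. Accept only at q2, where the string currently ends in `xx`.
A 3-state machine:
        x   y  
>  q0   q1  q0 
   q1   q2  q0 
 * q2   q2  q0 
(> = start, * = accepting)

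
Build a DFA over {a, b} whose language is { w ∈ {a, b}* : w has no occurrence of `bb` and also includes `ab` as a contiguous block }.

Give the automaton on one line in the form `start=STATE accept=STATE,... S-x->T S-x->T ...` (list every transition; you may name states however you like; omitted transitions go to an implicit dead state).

Build one automaton per condition and run them in lockstep. The first has 3 states tracking partial matches of the forbidden pattern `bb`; the second has 3 states tracking whether and how much of `ab` has been seen. A product state is a pair (one from each), accepting exactly when both do. After merging equivalent states the machine shrinks.
6 states suffice.
        a   b  
>  S0   S1  S2 
   S1   S1  S3 
   S2   S1  S4 
 * S3   S5  S4 
   S4   S4  S4 
 * S5   S5  S3 
(> = start, * = accepting)

start=S0 accept=S3,S5 S0-a->S1 S0-b->S2 S1-a->S1 S1-b->S3 S2-a->S1 S2-b->S4 S3-a->S5 S3-b->S4 S4-a->S4 S4-b->S4 S5-a->S5 S5-b->S3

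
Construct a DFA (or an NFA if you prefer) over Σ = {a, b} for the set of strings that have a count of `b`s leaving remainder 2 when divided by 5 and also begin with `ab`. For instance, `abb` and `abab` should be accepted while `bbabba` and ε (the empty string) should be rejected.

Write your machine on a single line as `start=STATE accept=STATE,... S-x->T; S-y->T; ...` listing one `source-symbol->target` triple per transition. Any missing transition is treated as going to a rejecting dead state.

Handle the two conditions separately and then intersect. The first has 5 states tracking the count of `b`s modulo 5; the second has 4 states tracking whether the input so far still matches the prefix `ab`. A product state is a pair (one from each), accepting exactly when both do.
12 states suffice.
          a    b  
>  s0     s1   s2 
   s1     s3   s4 
   s2     s2   s5 
   s3     s3   s2 
   s4     s4   s6 
   s5     s5   s7 
 * s6     s6   s8 
   s7     s7   s9 
   s8     s8  s10 
   s9     s9   s3 
   s10   s10  s11 
   s11   s11   s4 
(> = start, * = accepting)

start=s0; accept=s6; s0-a->s1; s0-b->s2; s1-a->s3; s1-b->s4; s2-a->s2; s2-b->s5; s3-a->s3; s3-b->s2; s4-a->s4; s4-b->s6; s5-a->s5; s5-b->s7; s6-a->s6; s6-b->s8; s7-a->s7; s7-b->s9; s8-a->s8; s8-b->s10; s9-a->s9; s9-b->s3; s10-a->s10; s10-b->s11; s11-a->s11; s11-b->s4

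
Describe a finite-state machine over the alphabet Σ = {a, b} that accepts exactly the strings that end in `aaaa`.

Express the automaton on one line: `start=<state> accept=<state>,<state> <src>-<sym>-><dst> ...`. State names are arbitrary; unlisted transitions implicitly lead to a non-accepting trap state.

Let each state record the length of the longest suffix of the input read so far that is also a prefix of `aaaa`. q1 means the last symbol is `a`; q2 means the last 2 symbols are `aa`; q3 means the last 3 symbols are `aaa`; q4 means the last 4 symbols are `aaaa`. Accept only at q4, where the string currently ends in `aaaa`.
5 states suffice.
        a   b  
>  q0   q1  q0 
   q1   q2  q0 
   q2   q3  q0 
   q3   q4  q0 
 * q4   q4  q0 
(> = start, * = accepting)

start=q0 accept=q4 q0-a->q1 q0-b->q0 q1-a->q2 q1-b->q0 q2-a->q3 q2-b->q0 q3-a->q4 q3-b->q0 q4-a->q4 q4-b->q0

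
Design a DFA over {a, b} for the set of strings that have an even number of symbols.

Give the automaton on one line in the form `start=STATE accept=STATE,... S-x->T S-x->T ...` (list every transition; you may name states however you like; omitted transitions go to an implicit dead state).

Count input length modulo 2: every symbol advances one step around the cycle S0 → S1 → S0. Accept at S0.
2 states suffice.
        a   b  
>* S0   S1  S1 
   S1   S0  S0 
(> = start, * = accepting)

start=S0 accept=S0 S0-a->S1 S0-b->S1 S1-a->S0 S1-b->S0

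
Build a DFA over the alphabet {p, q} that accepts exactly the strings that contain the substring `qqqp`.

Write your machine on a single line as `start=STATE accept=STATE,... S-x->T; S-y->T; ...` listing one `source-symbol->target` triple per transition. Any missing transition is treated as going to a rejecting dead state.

start=S0; accept=S4; S0-p->S0; S0-q->S1; S1-p->S0; S1-q->S2; S2-p->S0; S2-q->S3; S3-p->S4; S3-q->S3; S4-p->S4; S4-q->S4

States S0..S3 record the length of the longest prefix of `qqqp` that matches the current input suffix. Reaching S4 means `qqqp` has been seen, and we stay there forever. Accept from S4.
5 states suffice.
        p   q  
>  S0   S0  S1 
   S1   S0  S2 
   S2   S0  S3 
   S3   S4  S3 
 * S4   S4  S4 
(> = start, * = accepting)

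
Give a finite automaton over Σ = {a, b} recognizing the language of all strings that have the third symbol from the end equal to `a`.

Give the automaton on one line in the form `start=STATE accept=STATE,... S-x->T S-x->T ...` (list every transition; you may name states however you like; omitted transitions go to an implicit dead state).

start=q0 accept=q7,q8,q9,q10 q0-a->q1 q0-b->q2 q1-a->q3 q1-b->q4 q2-a->q5 q2-b->q6 q3-a->q7 q3-b->q8 q4-a->q9 q4-b->q10 q5-a->q11 q5-b->q12 q6-a->q13 q6-b->q14 q7-a->q7 q7-b->q8 q8-a->q9 q8-b->q10 q9-a->q11 q9-b->q12 q10-a->q13 q10-b->q14 q11-a->q7 q11-b->q8 q12-a->q9 q12-b->q10 q13-a->q11 q13-b->q12 q14-a->q13 q14-b->q14

Because acceptance depends on a position counted from the end, the machine has to buffer the most recent 3 symbols. Make each state the string of the last up-to-3 symbols read; on input `x` shift the window left and append `x`. Accept when the buffered window has length 3 and begins with `a`.
          a    b  
>  q0     q1   q2 
   q1     q3   q4 
   q2     q5   q6 
   q3     q7   q8 
   q4     q9  q10 
   q5    q11  q12 
   q6    q13  q14 
 * q7     q7   q8 
 * q8     q9  q10 
 * q9    q11  q12 
 * q10   q13  q14 
   q11    q7   q8 
   q12    q9  q10 
   q13   q11  q12 
   q14   q13  q14 
(> = start, * = accepting)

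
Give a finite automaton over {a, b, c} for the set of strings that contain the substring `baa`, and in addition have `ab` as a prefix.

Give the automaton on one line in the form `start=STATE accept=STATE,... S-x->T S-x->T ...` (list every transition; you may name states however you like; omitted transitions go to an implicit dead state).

Handle the two conditions separately and then intersect. The first has 4 states tracking whether and how much of `baa` has been seen; the second has 4 states tracking whether the input so far still matches the prefix `ab`. A product state is a pair (one from each), accepting exactly when both do.
        a   b   c  
>  q0   q1  q2  q3 
   q1   q3  q4  q3 
   q2   q5  q2  q3 
   q3   q3  q2  q3 
   q4   q6  q4  q7 
   q5   q8  q2  q3 
   q6   q9  q4  q7 
   q7   q7  q4  q7 
   q8   q8  q8  q8 
 * q9   q9  q9  q9 
(> = start, * = accepting)

start=q0 accept=q9 q0-a->q1 q0-b->q2 q0-c->q3 q1-a->q3 q1-b->q4 q1-c->q3 q2-a->q5 q2-b->q2 q2-c->q3 q3-a->q3 q3-b->q2 q3-c->q3 q4-a->q6 q4-b->q4 q4-c->q7 q5-a->q8 q5-b->q2 q5-c->q3 q6-a->q9 q6-b->q4 q6-c->q7 q7-a->q7 q7-b->q4 q7-c->q7 q8-a->q8 q8-b->q8 q8-c->q8 q9-a->q9 q9-b->q9 q9-c->q9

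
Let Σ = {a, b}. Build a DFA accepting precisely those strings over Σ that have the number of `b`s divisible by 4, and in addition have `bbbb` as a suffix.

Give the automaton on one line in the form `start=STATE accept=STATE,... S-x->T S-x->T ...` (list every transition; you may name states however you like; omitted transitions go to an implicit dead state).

Handle the two conditions separately and then intersect. The first has 4 states tracking the count of `b`s modulo 4; the second has 5 states tracking how much of the suffix `bbbb` has currently been matched. A product state is a pair (one from each), accepting exactly when both do.
          a    b  
>  q0     q0   q1 
   q1     q2   q3 
   q2     q2   q4 
   q3     q5   q6 
   q4     q5   q7 
   q5     q5   q8 
   q6     q9  q10 
   q7     q9  q11 
   q8     q9  q12 
   q9     q9  q13 
 * q10    q0  q14 
   q11    q0  q14 
   q12    q0  q15 
   q13    q0  q16 
   q14    q2  q17 
   q15    q2  q17 
   q16    q2  q18 
   q17    q5  q19 
   q18    q5  q19 
   q19    q9  q10 
(> = start, * = accepting)

start=q0 accept=q10 q0-a->q0 q0-b->q1 q1-a->q2 q1-b->q3 q2-a->q2 q2-b->q4 q3-a->q5 q3-b->q6 q4-a->q5 q4-b->q7 q5-a->q5 q5-b->q8 q6-a->q9 q6-b->q10 q7-a->q9 q7-b->q11 q8-a->q9 q8-b->q12 q9-a->q9 q9-b->q13 q10-a->q0 q10-b->q14 q11-a->q0 q11-b->q14 q12-a->q0 q12-b->q15 q13-a->q0 q13-b->q16 q14-a->q2 q14-b->q17 q15-a->q2 q15-b->q17 q16-a->q2 q16-b->q18 q17-a->q5 q17-b->q19 q18-a->q5 q18-b->q19 q19-a->q9 q19-b->q10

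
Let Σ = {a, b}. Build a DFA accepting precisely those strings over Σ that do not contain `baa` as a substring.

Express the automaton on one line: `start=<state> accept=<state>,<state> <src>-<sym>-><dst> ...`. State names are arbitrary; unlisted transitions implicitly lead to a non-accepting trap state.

This is the complement of 'contains `baa`'. Use the same substring-matching states — S0 through S3 holding how much of `baa` has just been matched — but flip the accepting set: everything except the trap S3 accepts.
        a   b  
>* S0   S0  S1 
 * S1   S2  S1 
 * S2   S3  S1 
   S3   S3  S3 
(> = start, * = accepting)

start=S0 accept=S0,S1,S2 S0-a->S0 S0-b->S1 S1-a->S2 S1-b->S1 S2-a->S3 S2-b->S1 S3-a->S3 S3-b->S3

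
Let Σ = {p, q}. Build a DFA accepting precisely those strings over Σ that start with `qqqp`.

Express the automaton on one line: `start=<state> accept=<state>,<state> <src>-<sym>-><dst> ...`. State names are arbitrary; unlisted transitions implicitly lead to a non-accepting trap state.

Walk along `qqqp` while the input agrees: from s0 take `q` to s1, and so on. Any deviation drops to the rejecting sink s5. Once s4 is reached the prefix is confirmed and every continuation is accepted.
6 states suffice.
        p   q  
>  s0   s5  s1 
   s1   s5  s2 
   s2   s5  s3 
   s3   s4  s5 
 * s4   s4  s4 
   s5   s5  s5 
(> = start, * = accepting)

start=s0 accept=s4 s0-p->s5 s0-q->s1 s1-p->s5 s1-q->s2 s2-p->s5 s2-q->s3 s3-p->s4 s3-q->s5 s4-p->s4 s4-q->s4 s5-p->s5 s5-q->s5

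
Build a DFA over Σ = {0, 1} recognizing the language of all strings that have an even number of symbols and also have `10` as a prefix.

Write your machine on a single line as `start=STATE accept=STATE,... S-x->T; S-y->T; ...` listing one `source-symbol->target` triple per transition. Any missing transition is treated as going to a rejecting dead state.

start=q0; accept=q3; q0-0->q1; q0-1->q2; q1-0->q1; q1-1->q1; q2-0->q3; q2-1->q1; q3-0->q4; q3-1->q4; q4-0->q3; q4-1->q3

Build one automaton per condition and run them in lockstep. The first has 2 states tracking the input length modulo 2; the second has 4 states tracking whether the input so far still matches the prefix `10`. A product state is a pair (one from each), accepting exactly when both do. After merging equivalent states the machine shrinks.
A 5-state machine:
        0   1  
>  q0   q1  q2 
   q1   q1  q1 
   q2   q3  q1 
 * q3   q4  q4 
   q4   q3  q3 
(> = start, * = accepting)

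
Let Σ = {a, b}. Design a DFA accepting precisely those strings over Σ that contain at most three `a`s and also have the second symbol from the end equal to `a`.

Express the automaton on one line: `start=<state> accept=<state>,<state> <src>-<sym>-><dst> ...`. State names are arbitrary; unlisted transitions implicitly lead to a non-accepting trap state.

start=S0 accept=S3,S4,S7,S8,S12 S0-a->S1 S0-b->S2 S1-a->S3 S1-b->S4 S2-a->S5 S2-b->S6 S3-a->S7 S3-b->S8 S4-a->S9 S4-b->S10 S5-a->S3 S5-b->S4 S6-a->S5 S6-b->S6 S7-a->S11 S7-b->S12 S8-a->S13 S8-b->S14 S9-a->S7 S9-b->S8 S10-a->S9 S10-b->S10 S11-a->S11 S11-b->S15 S12-a->S16 S12-b->S17 S13-a->S11 S13-b->S12 S14-a->S13 S14-b->S14 S15-a->S16 S15-b->S18 S16-a->S11 S16-b->S15 S17-a->S16 S17-b->S17 S18-a->S16 S18-b->S18

Run two small machines in parallel and take their product. One (5 states) tracks the count of `a`s, saturating at 4; the other (7 states) tracks the last 2 symbols read. Each combined state is a pair, one component from each; accept when both components accept.
A 19-state machine:
          a    b  
>  S0     S1   S2 
   S1     S3   S4 
   S2     S5   S6 
 * S3     S7   S8 
 * S4     S9  S10 
   S5     S3   S4 
   S6     S5   S6 
 * S7    S11  S12 
 * S8    S13  S14 
   S9     S7   S8 
   S10    S9  S10 
   S11   S11  S15 
 * S12   S16  S17 
   S13   S11  S12 
   S14   S13  S14 
   S15   S16  S18 
   S16   S11  S15 
   S17   S16  S17 
   S18   S16  S18 
(> = start, * = accepting)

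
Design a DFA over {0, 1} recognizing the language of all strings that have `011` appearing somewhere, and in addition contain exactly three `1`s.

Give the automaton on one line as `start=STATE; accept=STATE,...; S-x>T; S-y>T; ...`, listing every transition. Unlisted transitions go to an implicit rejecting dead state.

Run two small machines in parallel and take their product. The first has 4 states tracking whether and how much of `011` has been seen; the second has 5 states tracking the count of `1`s, saturating at 4. A product state is a pair (one from each), accepting exactly when both do. Minimizing collapses redundant product states.
With 9 states:
        0   1  
>  s0   s1  s2 
   s1   s1  s3 
   s2   s4  s5 
   s3   s4  s6 
   s4   s4  s7 
   s5   s5  s5 
   s6   s6  s8 
   s7   s5  s8 
 * s8   s8  s5 
(> = start, * = accepting)

start=s0; accept=s8; s0-0>s1; s0-1>s2; s1-0>s1; s1-1>s3; s2-0>s4; s2-1>s5; s3-0>s4; s3-1>s6; s4-0>s4; s4-1>s7; s5-0>s5; s5-1>s5; s6-0>s6; s6-1>s8; s7-0>s5; s7-1>s8; s8-0>s8; s8-1>s5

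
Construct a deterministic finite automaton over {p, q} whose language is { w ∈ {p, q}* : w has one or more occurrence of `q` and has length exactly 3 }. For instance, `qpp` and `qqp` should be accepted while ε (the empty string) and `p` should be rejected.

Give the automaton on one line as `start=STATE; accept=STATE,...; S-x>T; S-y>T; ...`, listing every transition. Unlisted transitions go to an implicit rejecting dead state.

start=A; accept=G; A-p>B; A-q>C; B-p>D; B-q>E; C-p>E; C-q>E; D-p>F; D-q>G; E-p>G; E-q>G; F-p>F; F-q>F; G-p>F; G-q>F

Build one automaton per condition and run them in lockstep. The first has 3 states tracking the count of `q`s, saturating at 2; the second has 5 states tracking the input length, saturating at 4. A product state is a pair (one from each), accepting exactly when both do. Minimizing collapses redundant product states.
With 7 states:
       p  q 
>  A   B  C 
   B   D  E 
   C   E  E 
   D   F  G 
   E   G  G 
   F   F  F 
 * G   F  F 
(> = start, * = accepting)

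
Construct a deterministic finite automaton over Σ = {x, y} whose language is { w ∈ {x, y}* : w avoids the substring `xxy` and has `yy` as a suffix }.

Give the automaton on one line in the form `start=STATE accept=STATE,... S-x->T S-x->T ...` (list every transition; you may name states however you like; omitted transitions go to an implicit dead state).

Handle the two conditions separately and then intersect. One (4 states) tracks partial matches of the forbidden pattern `xxy`; the other (3 states) tracks how much of the suffix `yy` has currently been matched. Each combined state is a pair, one component from each; accept when both components accept.
An 8-state machine:
        x   y  
>  s0   s1  s2 
   s1   s3  s2 
   s2   s1  s4 
   s3   s3  s5 
 * s4   s1  s4 
   s5   s6  s7 
   s6   s6  s5 
   s7   s6  s7 
(> = start, * = accepting)

start=s0 accept=s4 s0-x->s1 s0-y->s2 s1-x->s3 s1-y->s2 s2-x->s1 s2-y->s4 s3-x->s3 s3-y->s5 s4-x->s1 s4-y->s4 s5-x->s6 s5-y->s7 s6-x->s6 s6-y->s5 s7-x->s6 s7-y->s7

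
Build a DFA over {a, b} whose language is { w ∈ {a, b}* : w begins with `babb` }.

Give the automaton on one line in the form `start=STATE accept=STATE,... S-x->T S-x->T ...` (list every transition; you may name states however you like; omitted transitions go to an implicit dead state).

start=S0 accept=S4 S0-a->S5 S0-b->S1 S1-a->S2 S1-b->S5 S2-a->S5 S2-b->S3 S3-a->S5 S3-b->S4 S4-a->S4 S4-b->S4 S5-a->S5 S5-b->S5

Check the first 4 symbols one by one: S0 through S3 record how many have matched `babb` so far; any wrong symbol goes to the dead state S5. After all 4 match we enter the accepting sink S4.
        a   b  
>  S0   S5  S1 
   S1   S2  S5 
   S2   S5  S3 
   S3   S5  S4 
 * S4   S4  S4 
   S5   S5  S5 
(> = start, * = accepting)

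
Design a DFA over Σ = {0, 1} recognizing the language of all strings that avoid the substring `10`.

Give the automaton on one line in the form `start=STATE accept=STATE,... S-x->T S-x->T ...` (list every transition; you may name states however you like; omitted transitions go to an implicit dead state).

start=q0 accept=q0,q1 q0-0->q0 q0-1->q1 q1-0->q2 q1-1->q1 q2-0->q2 q2-1->q2

Track partial matches of the forbidden pattern `10`. State q2 is a dead state reached once `10` has occurred; every other state accepts. q0 means no part of `10` is currently matched.
With 3 states:
        0   1  
>* q0   q0  q1 
 * q1   q2  q1 
   q2   q2  q2 
(> = start, * = accepting)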